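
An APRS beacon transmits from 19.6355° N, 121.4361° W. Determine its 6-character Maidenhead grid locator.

CK99gp

Shift to the Maidenhead origin (180°W, 90°S): lon 58.5639, lat 109.6355.
Field (20°×10°, letters A–R): lon ⌊58.5639/20⌋ = 2 → C; lat ⌊109.6355/10⌋ = 10 → K.
Square (2°×1°, digits 0–9): lon ⌊18.5639/2⌋ = 9; lat ⌊9.6355/1⌋ = 9.
Subsquare (5′×2.5′, letters a–x): lon ⌊0.5639/0.0833333⌋ = 6 → g; lat ⌊0.6355/0.0416667⌋ = 15 → p.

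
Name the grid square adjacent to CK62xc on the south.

CK62xb

Latitude subsquare c = 2; −1 → 1 = b.
The longitude characters are unchanged.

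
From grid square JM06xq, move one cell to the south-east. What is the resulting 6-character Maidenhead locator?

JM16ap

Longitude subsquare x = 23; +1 → 24, wraps to 0 = a, carry into square.
Longitude square 0; +1 → 1.
Latitude subsquare q = 16; −1 → 15 = p.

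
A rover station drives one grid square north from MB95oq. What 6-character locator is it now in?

MB95or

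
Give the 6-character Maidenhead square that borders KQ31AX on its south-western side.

KQ21xw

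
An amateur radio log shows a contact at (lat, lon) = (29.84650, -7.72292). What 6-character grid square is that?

Offset from 180°W / 90°S: lon 172.2771°, lat 119.8465°.
Field: lon ⌊172.2771/20⌋ = 8 → I; lat ⌊119.8465/10⌋ = 11 → L.
Square: lon ⌊12.2771/2⌋ = 6; lat ⌊9.8465/1⌋ = 9.
Subsquare: lon ⌊0.2771/0.0833333⌋ = 3 → d; lat ⌊0.8465/0.0416667⌋ = 20 → u.

IL69du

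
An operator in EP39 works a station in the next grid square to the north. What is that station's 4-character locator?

Latitude square 9; +1 → 10, wraps to 0, carry into field.
Latitude field P = 15; +1 → 16 = Q.
The longitude characters are unchanged.

EQ30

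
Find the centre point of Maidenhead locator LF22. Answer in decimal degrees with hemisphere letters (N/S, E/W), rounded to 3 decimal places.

37.500° S, 45.000° E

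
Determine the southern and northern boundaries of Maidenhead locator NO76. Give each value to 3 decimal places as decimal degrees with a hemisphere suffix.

Field N=13, O=14: +13·20° lon, +14·10° lat → SW at lon 80°, lat 50°.
Square 7, 6: +7·2° lon, +6·1° lat → SW at lon 94°, lat 56°.
Cell spans 2° lon × 1° lat.
south 56.000° N, north 57.000° N.

56.000° N, 57.000° N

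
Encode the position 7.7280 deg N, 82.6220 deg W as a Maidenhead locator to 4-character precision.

EJ87

Add 180° to longitude and 90° to latitude: 97.38, 97.73.
Field: lon ⌊97.38/20⌋ = 4 → E; lat ⌊97.73/10⌋ = 9 → J.
Square: lon ⌊17.38/2⌋ = 8; lat ⌊7.73/1⌋ = 7.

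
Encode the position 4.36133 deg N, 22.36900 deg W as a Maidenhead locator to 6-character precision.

HJ84ti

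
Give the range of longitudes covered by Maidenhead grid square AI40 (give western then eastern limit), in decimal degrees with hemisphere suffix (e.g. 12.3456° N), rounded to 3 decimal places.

172.000° W, 170.000° W

Field A=0, I=8: +0·20° lon, +8·10° lat → SW at lon -180°, lat -10°.
Square 4, 0: +4·2° lon, +0·1° lat → SW at lon -172°, lat -10°.
Cell spans 2° lon × 1° lat.
west 172.000° W, east 170.000° W.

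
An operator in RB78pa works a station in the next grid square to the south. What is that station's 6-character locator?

Latitude subsquare a = 0; −1 → -1, wraps to 23 = x, carry into square.
Latitude square 8; −1 → 7.
The longitude characters are unchanged.

RB77px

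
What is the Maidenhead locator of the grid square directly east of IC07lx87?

IC07lx97

Longitude extended square 8; +1 → 9.
The latitude characters are unchanged.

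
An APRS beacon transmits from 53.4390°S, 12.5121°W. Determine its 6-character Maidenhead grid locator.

Shift to the Maidenhead origin (180°W, 90°S): lon 167.4879, lat 36.5610.
Field: 167.4879/20 → 8 → I, 36.5610/10 → 3 → D; chars ID.
Square: 7.4879/2 → 3, 6.5610/1 → 6; chars 36.
Subsquare: 1.4879/0.0833333 → 17 → r, 0.5610/0.0416667 → 13 → n; chars rn.

ID36rn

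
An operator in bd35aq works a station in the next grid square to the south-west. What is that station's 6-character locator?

BD25xp

Longitude subsquare a = 0; −1 → -1, wraps to 23 = x, carry into square.
Longitude square 3; −1 → 2.
Latitude subsquare q = 16; −1 → 15 = p.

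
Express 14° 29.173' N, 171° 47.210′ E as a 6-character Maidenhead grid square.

Shift to the Maidenhead origin (180°W, 90°S): lon 351.7868, lat 104.4862.
Field: lon ⌊351.7868/20⌋ = 17 → R; lat ⌊104.4862/10⌋ = 10 → K.
Square: lon ⌊11.7868/2⌋ = 5; lat ⌊4.4862/1⌋ = 4.
Subsquare: lon ⌊1.7868/0.0833333⌋ = 21 → v; lat ⌊0.4862/0.0416667⌋ = 11 → l.

RK54vl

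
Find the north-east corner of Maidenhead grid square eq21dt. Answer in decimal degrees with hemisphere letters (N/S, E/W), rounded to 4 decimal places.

Field E=4, Q=16: +4·20° lon, +16·10° lat → SW at lon -100°, lat 70°.
Square 2, 1: +2·2° lon, +1·1° lat → SW at lon -96°, lat 71°.
Subsquare d=3, t=19: +3·0.0833333° lon, +19·0.0416667° lat → SW at lon -95.75°, lat 71.7917°.
Cell spans 0.0833333° lon × 0.0416667° lat. NE corner is SW corner plus one full cell.
latitude 71.8333° N, longitude 95.6667° W.

71.8333° N, 95.6667° W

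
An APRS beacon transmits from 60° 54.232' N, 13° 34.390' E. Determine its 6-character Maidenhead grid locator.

JP60sv

Shift to the Maidenhead origin (180°W, 90°S): lon 193.5732, lat 150.9039.
Field (20°×10°, letters A–R): lon ⌊193.5732/20⌋ = 9 → J; lat ⌊150.9039/10⌋ = 15 → P.
Square (2°×1°, digits 0–9): lon ⌊13.5732/2⌋ = 6; lat ⌊0.9039/1⌋ = 0.
Subsquare (5′×2.5′, letters a–x): lon ⌊1.5732/0.0833333⌋ = 18 → s; lat ⌊0.9039/0.0416667⌋ = 21 → v.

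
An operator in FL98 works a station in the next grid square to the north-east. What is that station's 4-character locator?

GL09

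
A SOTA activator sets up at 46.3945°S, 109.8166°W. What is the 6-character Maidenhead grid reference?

Shift to the Maidenhead origin (180°W, 90°S): lon 70.1834, lat 43.6055.
Field (20°×10°, letters A–R): 70.1834/20 → 3 → D, 43.6055/10 → 4 → E; chars DE.
Square (2°×1°, digits 0–9): 10.1834/2 → 5, 3.6055/1 → 3; chars 53.
Subsquare (5′×2.5′, letters a–x): 0.1834/0.0833333 → 2 → c, 0.6055/0.0416667 → 14 → o; chars co.

DE53co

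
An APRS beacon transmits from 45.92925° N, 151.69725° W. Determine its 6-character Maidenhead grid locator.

BN45dw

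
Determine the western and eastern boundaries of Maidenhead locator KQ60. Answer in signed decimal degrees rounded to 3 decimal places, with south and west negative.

32.000, 34.000

Field K=10, Q=16: +10·20° lon, +16·10° lat → SW at lon 20°, lat 70°.
Square 6, 0: +6·2° lon, +0·1° lat → SW at lon 32°, lat 70°.
Cell spans 2° lon × 1° lat.
west 32.000, east 34.000.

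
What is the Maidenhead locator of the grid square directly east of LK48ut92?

Longitude extended square 9; +1 → 10, wraps to 0, carry into subsquare.
Longitude subsquare u = 20; +1 → 21 = v.
The latitude characters are unchanged.

LK48vt02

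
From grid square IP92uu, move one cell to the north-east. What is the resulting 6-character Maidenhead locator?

Longitude subsquare u = 20; +1 → 21 = v.
Latitude subsquare u = 20; +1 → 21 = v.

IP92vv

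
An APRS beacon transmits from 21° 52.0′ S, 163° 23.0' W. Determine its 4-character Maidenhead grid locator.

AG88

Shift to the Maidenhead origin (180°W, 90°S): lon 16.62, lat 68.13.
Field: lon ⌊16.62/20⌋ = 0 → A; lat ⌊68.13/10⌋ = 6 → G.
Square: lon ⌊16.62/2⌋ = 8; lat ⌊8.13/1⌋ = 8.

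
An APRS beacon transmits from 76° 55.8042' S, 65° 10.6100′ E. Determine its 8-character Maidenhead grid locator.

MB23ob16

Add 180° to longitude and 90° to latitude: 245.17683, 13.06993.
Field (20°×10°, letters A–R): 245.17683/20 → 12 → M, 13.06993/10 → 1 → B; chars MB.
Square (2°×1°, digits 0–9): 5.17683/2 → 2, 3.06993/1 → 3; chars 23.
Subsquare (5′×2.5′, letters a–x): 1.17683/0.0833333 → 14 → o, 0.06993/0.0416667 → 1 → b; chars ob.
Extended square (30″×15″, digits 0–9): 0.01017/0.00833333 → 1, 0.02826/0.00416667 → 6; chars 16.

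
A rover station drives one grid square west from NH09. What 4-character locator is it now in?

MH99

Longitude square 0; −1 → -1, wraps to 9, carry into field.
Longitude field N = 13; −1 → 12 = M.
The latitude characters are unchanged.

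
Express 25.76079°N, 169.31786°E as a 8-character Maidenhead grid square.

Add 180° to longitude and 90° to latitude: 349.31786, 115.76079.
Field (20°×10°, letters A–R): lon ⌊349.31786/20⌋ = 17 → R; lat ⌊115.76079/10⌋ = 11 → L.
Square (2°×1°, digits 0–9): lon ⌊9.31786/2⌋ = 4; lat ⌊5.76079/1⌋ = 5.
Subsquare (5′×2.5′, letters a–x): lon ⌊1.31786/0.0833333⌋ = 15 → p; lat ⌊0.76079/0.0416667⌋ = 18 → s.
Extended square (30″×15″, digits 0–9): lon ⌊0.06786/0.00833333⌋ = 8; lat ⌊0.01079/0.00416667⌋ = 2.

RL45ps82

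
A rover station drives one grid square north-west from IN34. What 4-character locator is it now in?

Longitude square 3; −1 → 2.
Latitude square 4; +1 → 5.

IN25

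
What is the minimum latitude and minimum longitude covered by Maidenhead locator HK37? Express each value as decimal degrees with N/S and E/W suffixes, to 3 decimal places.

Field H=7, K=10: +7·20° lon, +10·10° lat → SW at lon -40°, lat 10°.
Square 3, 7: +3·2° lon, +7·1° lat → SW at lon -34°, lat 17°.
latitude 17.000° N, longitude 34.000° W.

17.000° N, 34.000° W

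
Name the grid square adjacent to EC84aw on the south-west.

Longitude subsquare a = 0; −1 → -1, wraps to 23 = x, carry into square.
Longitude square 8; −1 → 7.
Latitude subsquare w = 22; −1 → 21 = v.

EC74xv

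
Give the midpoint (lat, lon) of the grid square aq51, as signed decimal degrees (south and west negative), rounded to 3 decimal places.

71.500, -169.000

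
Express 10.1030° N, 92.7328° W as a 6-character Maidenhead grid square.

EK30pc

Shift to the Maidenhead origin (180°W, 90°S): lon 87.2672, lat 100.1030.
Field: lon ⌊87.2672/20⌋ = 4 → E; lat ⌊100.1030/10⌋ = 10 → K.
Square: lon ⌊7.2672/2⌋ = 3; lat ⌊0.1030/1⌋ = 0.
Subsquare: lon ⌊1.2672/0.0833333⌋ = 15 → p; lat ⌊0.1030/0.0416667⌋ = 2 → c.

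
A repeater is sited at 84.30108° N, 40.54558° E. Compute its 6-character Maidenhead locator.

LR04gh

Shift to the Maidenhead origin (180°W, 90°S): lon 220.5456, lat 174.3011.
Field: 220.5456/20 → 11 → L, 174.3011/10 → 17 → R; chars LR.
Square: 0.5456/2 → 0, 4.3011/1 → 4; chars 04.
Subsquare: 0.5456/0.0833333 → 6 → g, 0.3011/0.0416667 → 7 → h; chars gh.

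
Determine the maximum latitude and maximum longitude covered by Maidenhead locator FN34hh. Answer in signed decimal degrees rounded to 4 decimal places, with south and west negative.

44.3333, -73.3333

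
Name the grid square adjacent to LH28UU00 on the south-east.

LH28ut19

Longitude extended square 0; +1 → 1.
Latitude extended square 0; −1 → -1, wraps to 9, carry into subsquare.
Latitude subsquare u = 20; −1 → 19 = t.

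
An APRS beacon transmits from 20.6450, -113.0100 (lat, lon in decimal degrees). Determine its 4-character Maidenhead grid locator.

DL30

Add 180° to longitude and 90° to latitude: 66.99, 110.64.
Field: 66.99/20 → 3 → D, 110.64/10 → 11 → L; chars DL.
Square: 6.99/2 → 3, 0.64/1 → 0; chars 30.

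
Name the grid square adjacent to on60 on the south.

OM69

Latitude square 0; −1 → -1, wraps to 9, carry into field.
Latitude field N = 13; −1 → 12 = M.
The longitude characters are unchanged.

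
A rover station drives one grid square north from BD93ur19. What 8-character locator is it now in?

BD93us10

Latitude extended square 9; +1 → 10, wraps to 0, carry into subsquare.
Latitude subsquare r = 17; +1 → 18 = s.
The longitude characters are unchanged.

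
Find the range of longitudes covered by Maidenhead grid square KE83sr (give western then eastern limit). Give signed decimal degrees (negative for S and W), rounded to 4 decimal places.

Field K=10, E=4: +10·20° lon, +4·10° lat → SW at lon 20°, lat -50°.
Square 8, 3: +8·2° lon, +3·1° lat → SW at lon 36°, lat -47°.
Subsquare s=18, r=17: +18·0.0833333° lon, +17·0.0416667° lat → SW at lon 37.5°, lat -46.2917°.
Cell spans 0.0833333° lon × 0.0416667° lat.
west 37.5000, east 37.5833.

37.5000, 37.5833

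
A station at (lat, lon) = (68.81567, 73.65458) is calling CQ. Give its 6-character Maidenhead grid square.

Add 180° to longitude and 90° to latitude: 253.6546, 158.8157.
Field (20°×10°, letters A–R): lon ⌊253.6546/20⌋ = 12 → M; lat ⌊158.8157/10⌋ = 15 → P.
Square (2°×1°, digits 0–9): lon ⌊13.6546/2⌋ = 6; lat ⌊8.8157/1⌋ = 8.
Subsquare (5′×2.5′, letters a–x): lon ⌊1.6546/0.0833333⌋ = 19 → t; lat ⌊0.8157/0.0416667⌋ = 19 → t.

MP68tt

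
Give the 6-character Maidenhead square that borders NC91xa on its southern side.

Latitude subsquare a = 0; −1 → -1, wraps to 23 = x, carry into square.
Latitude square 1; −1 → 0.
The longitude characters are unchanged.

NC90xx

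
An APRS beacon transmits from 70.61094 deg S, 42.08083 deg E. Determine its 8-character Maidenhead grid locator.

LB19aj93

Shift to the Maidenhead origin (180°W, 90°S): lon 222.08083, lat 19.38906.
Field: lon ⌊222.08083/20⌋ = 11 → L; lat ⌊19.38906/10⌋ = 1 → B.
Square: lon ⌊2.08083/2⌋ = 1; lat ⌊9.38906/1⌋ = 9.
Subsquare: lon ⌊0.08083/0.0833333⌋ = 0 → a; lat ⌊0.38906/0.0416667⌋ = 9 → j.
Extended square: lon ⌊0.08083/0.00833333⌋ = 9; lat ⌊0.01406/0.00416667⌋ = 3.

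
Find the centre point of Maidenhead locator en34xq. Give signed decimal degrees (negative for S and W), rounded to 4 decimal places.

44.6875, -92.0417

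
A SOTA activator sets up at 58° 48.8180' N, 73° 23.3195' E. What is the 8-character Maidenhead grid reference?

MO68qt65

Add 180° to longitude and 90° to latitude: 253.38866, 148.81363.
Field: 253.38866/20 → 12 → M, 148.81363/10 → 14 → O; chars MO.
Square: 13.38866/2 → 6, 8.81363/1 → 8; chars 68.
Subsquare: 1.38866/0.0833333 → 16 → q, 0.81363/0.0416667 → 19 → t; chars qt.
Extended square: 0.05533/0.00833333 → 6, 0.02197/0.00416667 → 5; chars 65.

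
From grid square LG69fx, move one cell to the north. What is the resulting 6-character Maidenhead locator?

Latitude subsquare x = 23; +1 → 24, wraps to 0 = a, carry into square.
Latitude square 9; +1 → 10, wraps to 0, carry into field.
Latitude field G = 6; +1 → 7 = H.
The longitude characters are unchanged.

LH60fa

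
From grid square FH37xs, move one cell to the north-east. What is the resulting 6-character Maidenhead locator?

Longitude subsquare x = 23; +1 → 24, wraps to 0 = a, carry into square.
Longitude square 3; +1 → 4.
Latitude subsquare s = 18; +1 → 19 = t.

FH47at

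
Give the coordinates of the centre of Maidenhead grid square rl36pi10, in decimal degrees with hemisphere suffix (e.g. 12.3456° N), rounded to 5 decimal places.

Field R=17, L=11: +17·20° lon, +11·10° lat → SW at lon 160°, lat 20°.
Square 3, 6: +3·2° lon, +6·1° lat → SW at lon 166°, lat 26°.
Subsquare p=15, i=8: +15·0.0833333° lon, +8·0.0416667° lat → SW at lon 167.25°, lat 26.3333°.
Extended square 1, 0: +1·0.00833333° lon, +0·0.00416667° lat → SW at lon 167.258°, lat 26.3333°.
Cell spans 0.00833333° lon × 0.00416667° lat. Centre is SW corner plus half of each.
latitude 26.33542° N, longitude 167.26250° E.

26.33542° N, 167.26250° E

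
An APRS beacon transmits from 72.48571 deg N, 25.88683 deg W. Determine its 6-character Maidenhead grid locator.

HQ72bl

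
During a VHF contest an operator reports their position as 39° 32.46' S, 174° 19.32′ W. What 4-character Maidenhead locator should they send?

AF20

Shift to the Maidenhead origin (180°W, 90°S): lon 5.68, lat 50.46.
Field (20°×10°, letters A–R): lon ⌊5.68/20⌋ = 0 → A; lat ⌊50.46/10⌋ = 5 → F.
Square (2°×1°, digits 0–9): lon ⌊5.68/2⌋ = 2; lat ⌊0.46/1⌋ = 0.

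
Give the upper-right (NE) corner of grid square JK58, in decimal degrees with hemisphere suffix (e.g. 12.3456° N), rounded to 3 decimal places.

19.000° N, 12.000° E

Field J=9, K=10: +9·20° lon, +10·10° lat → SW at lon 0°, lat 10°.
Square 5, 8: +5·2° lon, +8·1° lat → SW at lon 10°, lat 18°.
Cell spans 2° lon × 1° lat. NE corner is SW corner plus one full cell.
latitude 19.000° N, longitude 12.000° E.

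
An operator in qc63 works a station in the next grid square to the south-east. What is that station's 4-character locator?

QC72

Longitude square 6; +1 → 7.
Latitude square 3; −1 → 2.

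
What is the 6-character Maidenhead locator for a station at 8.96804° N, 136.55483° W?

CJ18rx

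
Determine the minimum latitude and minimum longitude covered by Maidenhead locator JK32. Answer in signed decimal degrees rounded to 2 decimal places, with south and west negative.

Field J=9, K=10: +9·20° lon, +10·10° lat → SW at lon 0°, lat 10°.
Square 3, 2: +3·2° lon, +2·1° lat → SW at lon 6°, lat 12°.
latitude 12.00, longitude 6.00.

12.00, 6.00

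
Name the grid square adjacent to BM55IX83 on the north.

Latitude extended square 3; +1 → 4.
The longitude characters are unchanged.

BM55ix84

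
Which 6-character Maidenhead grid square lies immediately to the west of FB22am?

FB12xm

Longitude subsquare a = 0; −1 → -1, wraps to 23 = x, carry into square.
Longitude square 2; −1 → 1.
The latitude characters are unchanged.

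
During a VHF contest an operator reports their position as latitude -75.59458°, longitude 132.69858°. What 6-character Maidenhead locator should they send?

Add 180° to longitude and 90° to latitude: 312.6986, 14.4054.
Field (20°×10°, letters A–R): 312.6986/20 → 15 → P, 14.4054/10 → 1 → B; chars PB.
Square (2°×1°, digits 0–9): 12.6986/2 → 6, 4.4054/1 → 4; chars 64.
Subsquare (5′×2.5′, letters a–x): 0.6986/0.0833333 → 8 → i, 0.4054/0.0416667 → 9 → j; chars ij.

PB64ij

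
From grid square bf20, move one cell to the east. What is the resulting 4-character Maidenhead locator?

BF30

Longitude square 2; +1 → 3.
The latitude characters are unchanged.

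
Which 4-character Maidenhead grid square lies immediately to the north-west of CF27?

CF18

Longitude square 2; −1 → 1.
Latitude square 7; +1 → 8.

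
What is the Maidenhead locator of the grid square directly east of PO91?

Longitude square 9; +1 → 10, wraps to 0, carry into field.
Longitude field P = 15; +1 → 16 = Q.
The latitude characters are unchanged.

QO01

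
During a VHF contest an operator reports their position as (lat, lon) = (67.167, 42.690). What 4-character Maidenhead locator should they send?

LP17

Add 180° to longitude and 90° to latitude: 222.69, 157.17.
Field: lon ⌊222.69/20⌋ = 11 → L; lat ⌊157.17/10⌋ = 15 → P.
Square: lon ⌊2.69/2⌋ = 1; lat ⌊7.17/1⌋ = 7.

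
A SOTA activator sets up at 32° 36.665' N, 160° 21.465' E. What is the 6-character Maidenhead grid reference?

Shift to the Maidenhead origin (180°W, 90°S): lon 340.3578, lat 122.6111.
Field: lon ⌊340.3578/20⌋ = 17 → R; lat ⌊122.6111/10⌋ = 12 → M.
Square: lon ⌊0.3578/2⌋ = 0; lat ⌊2.6111/1⌋ = 2.
Subsquare: lon ⌊0.3578/0.0833333⌋ = 4 → e; lat ⌊0.6111/0.0416667⌋ = 14 → o.

RM02eo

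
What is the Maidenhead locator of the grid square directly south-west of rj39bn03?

Longitude extended square 0; −1 → -1, wraps to 9, carry into subsquare.
Longitude subsquare b = 1; −1 → 0 = a.
Latitude extended square 3; −1 → 2.

RJ39an92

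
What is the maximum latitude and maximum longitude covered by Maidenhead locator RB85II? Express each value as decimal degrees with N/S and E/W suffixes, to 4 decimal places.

74.6250° S, 176.7500° E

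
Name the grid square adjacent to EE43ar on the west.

EE33xr

Longitude subsquare a = 0; −1 → -1, wraps to 23 = x, carry into square.
Longitude square 4; −1 → 3.
The latitude characters are unchanged.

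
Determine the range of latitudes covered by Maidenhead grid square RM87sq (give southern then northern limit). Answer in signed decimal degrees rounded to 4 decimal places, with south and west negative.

Field R=17, M=12: +17·20° lon, +12·10° lat → SW at lon 160°, lat 30°.
Square 8, 7: +8·2° lon, +7·1° lat → SW at lon 176°, lat 37°.
Subsquare s=18, q=16: +18·0.0833333° lon, +16·0.0416667° lat → SW at lon 177.5°, lat 37.6667°.
Cell spans 0.0833333° lon × 0.0416667° lat.
south 37.6667, north 37.7083.

37.6667, 37.7083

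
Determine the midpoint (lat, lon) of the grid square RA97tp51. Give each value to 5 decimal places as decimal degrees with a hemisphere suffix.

Field R=17, A=0: +17·20° lon, +0·10° lat → SW at lon 160°, lat -90°.
Square 9, 7: +9·2° lon, +7·1° lat → SW at lon 178°, lat -83°.
Subsquare t=19, p=15: +19·0.0833333° lon, +15·0.0416667° lat → SW at lon 179.583°, lat -82.375°.
Extended square 5, 1: +5·0.00833333° lon, +1·0.00416667° lat → SW at lon 179.625°, lat -82.3708°.
Cell spans 0.00833333° lon × 0.00416667° lat. Centre is SW corner plus half of each.
latitude 82.36875° S, longitude 179.62917° E.

82.36875° S, 179.62917° E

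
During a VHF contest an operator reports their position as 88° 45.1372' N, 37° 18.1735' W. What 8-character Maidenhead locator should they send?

HR18is30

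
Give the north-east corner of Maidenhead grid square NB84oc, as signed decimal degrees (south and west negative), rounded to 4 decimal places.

-75.8750, 97.2500

Field N=13, B=1: +13·20° lon, +1·10° lat → SW at lon 80°, lat -80°.
Square 8, 4: +8·2° lon, +4·1° lat → SW at lon 96°, lat -76°.
Subsquare o=14, c=2: +14·0.0833333° lon, +2·0.0416667° lat → SW at lon 97.1667°, lat -75.9167°.
Cell spans 0.0833333° lon × 0.0416667° lat. NE corner is SW corner plus one full cell.
latitude -75.8750, longitude 97.2500.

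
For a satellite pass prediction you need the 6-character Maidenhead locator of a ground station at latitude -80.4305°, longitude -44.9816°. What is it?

Add 180° to longitude and 90° to latitude: 135.0184, 9.5695.
Field: 135.0184/20 → 6 → G, 9.5695/10 → 0 → A; chars GA.
Square: 15.0184/2 → 7, 9.5695/1 → 9; chars 79.
Subsquare: 1.0184/0.0833333 → 12 → m, 0.5695/0.0416667 → 13 → n; chars mn.

GA79mn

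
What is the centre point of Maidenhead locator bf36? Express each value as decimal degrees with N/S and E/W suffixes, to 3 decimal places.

33.500° S, 153.000° W

Field B=1, F=5: +1·20° lon, +5·10° lat → SW at lon -160°, lat -40°.
Square 3, 6: +3·2° lon, +6·1° lat → SW at lon -154°, lat -34°.
Cell spans 2° lon × 1° lat. Centre is SW corner plus half of each.
latitude 33.500° S, longitude 153.000° W.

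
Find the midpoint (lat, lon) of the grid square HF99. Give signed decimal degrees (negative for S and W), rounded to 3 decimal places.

Field H=7, F=5: +7·20° lon, +5·10° lat → SW at lon -40°, lat -40°.
Square 9, 9: +9·2° lon, +9·1° lat → SW at lon -22°, lat -31°.
Cell spans 2° lon × 1° lat. Centre is SW corner plus half of each.
latitude -30.500, longitude -21.000.

-30.500, -21.000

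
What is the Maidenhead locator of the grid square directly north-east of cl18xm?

Longitude subsquare x = 23; +1 → 24, wraps to 0 = a, carry into square.
Longitude square 1; +1 → 2.
Latitude subsquare m = 12; +1 → 13 = n.

CL28an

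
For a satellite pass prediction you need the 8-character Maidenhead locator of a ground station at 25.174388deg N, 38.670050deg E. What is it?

Add 180° to longitude and 90° to latitude: 218.67005, 115.17439.
Field (20°×10°, letters A–R): 218.67005/20 → 10 → K, 115.17439/10 → 11 → L; chars KL.
Square (2°×1°, digits 0–9): 18.67005/2 → 9, 5.17439/1 → 5; chars 95.
Subsquare (5′×2.5′, letters a–x): 0.67005/0.0833333 → 8 → i, 0.17439/0.0416667 → 4 → e; chars ie.
Extended square (30″×15″, digits 0–9): 0.00338/0.00833333 → 0, 0.00772/0.00416667 → 1; chars 01.

KL95ie01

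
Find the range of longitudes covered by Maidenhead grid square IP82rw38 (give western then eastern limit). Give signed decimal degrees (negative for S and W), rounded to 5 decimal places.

Field I=8, P=15: +8·20° lon, +15·10° lat → SW at lon -20°, lat 60°.
Square 8, 2: +8·2° lon, +2·1° lat → SW at lon -4°, lat 62°.
Subsquare r=17, w=22: +17·0.0833333° lon, +22·0.0416667° lat → SW at lon -2.58333°, lat 62.9167°.
Extended square 3, 8: +3·0.00833333° lon, +8·0.00416667° lat → SW at lon -2.55833°, lat 62.95°.
Cell spans 0.00833333° lon × 0.00416667° lat.
west -2.55833, east -2.55000.

-2.55833, -2.55000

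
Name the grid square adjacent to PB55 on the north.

Latitude square 5; +1 → 6.
The longitude characters are unchanged.

PB56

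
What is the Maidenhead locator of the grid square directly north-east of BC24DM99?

Longitude extended square 9; +1 → 10, wraps to 0, carry into subsquare.
Longitude subsquare d = 3; +1 → 4 = e.
Latitude extended square 9; +1 → 10, wraps to 0, carry into subsquare.
Latitude subsquare m = 12; +1 → 13 = n.

BC24en00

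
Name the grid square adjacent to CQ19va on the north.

CQ19vb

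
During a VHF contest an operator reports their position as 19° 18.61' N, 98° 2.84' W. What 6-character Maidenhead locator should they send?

Offset from 180°W / 90°S: lon 81.9527°, lat 109.3102°.
Field: lon ⌊81.9527/20⌋ = 4 → E; lat ⌊109.3102/10⌋ = 10 → K.
Square: lon ⌊1.9527/2⌋ = 0; lat ⌊9.3102/1⌋ = 9.
Subsquare: lon ⌊1.9527/0.0833333⌋ = 23 → x; lat ⌊0.3102/0.0416667⌋ = 7 → h.

EK09xh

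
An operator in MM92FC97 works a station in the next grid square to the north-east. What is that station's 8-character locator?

Longitude extended square 9; +1 → 10, wraps to 0, carry into subsquare.
Longitude subsquare f = 5; +1 → 6 = g.
Latitude extended square 7; +1 → 8.

MM92gc08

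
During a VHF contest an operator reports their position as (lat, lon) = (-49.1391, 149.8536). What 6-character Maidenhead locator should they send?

Add 180° to longitude and 90° to latitude: 329.8536, 40.8609.
Field (20°×10°, letters A–R): 329.8536/20 → 16 → Q, 40.8609/10 → 4 → E; chars QE.
Square (2°×1°, digits 0–9): 9.8536/2 → 4, 0.8609/1 → 0; chars 40.
Subsquare (5′×2.5′, letters a–x): 1.8536/0.0833333 → 22 → w, 0.8609/0.0416667 → 20 → u; chars wu.

QE40wu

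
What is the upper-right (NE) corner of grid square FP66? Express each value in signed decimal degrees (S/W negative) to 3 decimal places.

Field F=5, P=15: +5·20° lon, +15·10° lat → SW at lon -80°, lat 60°.
Square 6, 6: +6·2° lon, +6·1° lat → SW at lon -68°, lat 66°.
Cell spans 2° lon × 1° lat. NE corner is SW corner plus one full cell.
latitude 67.000, longitude -66.000.

67.000, -66.000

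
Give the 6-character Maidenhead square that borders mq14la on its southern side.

MQ13lx

Latitude subsquare a = 0; −1 → -1, wraps to 23 = x, carry into square.
Latitude square 4; −1 → 3.
The longitude characters are unchanged.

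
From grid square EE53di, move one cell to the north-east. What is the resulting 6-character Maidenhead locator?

EE53ej

Longitude subsquare d = 3; +1 → 4 = e.
Latitude subsquare i = 8; +1 → 9 = j.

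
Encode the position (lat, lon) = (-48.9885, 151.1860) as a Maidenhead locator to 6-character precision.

Shift to the Maidenhead origin (180°W, 90°S): lon 331.1860, lat 41.0115.
Field (20°×10°, letters A–R): 331.1860/20 → 16 → Q, 41.0115/10 → 4 → E; chars QE.
Square (2°×1°, digits 0–9): 11.1860/2 → 5, 1.0115/1 → 1; chars 51.
Subsquare (5′×2.5′, letters a–x): 1.1860/0.0833333 → 14 → o, 0.0115/0.0416667 → 0 → a; chars oa.

QE51oa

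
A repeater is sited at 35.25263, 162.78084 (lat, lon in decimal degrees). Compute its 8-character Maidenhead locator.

Offset from 180°W / 90°S: lon 342.78084°, lat 125.25263°.
Field (20°×10°, letters A–R): lon ⌊342.78084/20⌋ = 17 → R; lat ⌊125.25263/10⌋ = 12 → M.
Square (2°×1°, digits 0–9): lon ⌊2.78084/2⌋ = 1; lat ⌊5.25263/1⌋ = 5.
Subsquare (5′×2.5′, letters a–x): lon ⌊0.78084/0.0833333⌋ = 9 → j; lat ⌊0.25263/0.0416667⌋ = 6 → g.
Extended square (30″×15″, digits 0–9): lon ⌊0.03084/0.00833333⌋ = 3; lat ⌊0.00263/0.00416667⌋ = 0.

RM15jg30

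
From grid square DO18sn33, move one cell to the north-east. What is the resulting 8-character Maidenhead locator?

DO18sn44

Longitude extended square 3; +1 → 4.
Latitude extended square 3; +1 → 4.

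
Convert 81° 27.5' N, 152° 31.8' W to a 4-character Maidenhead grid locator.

BR31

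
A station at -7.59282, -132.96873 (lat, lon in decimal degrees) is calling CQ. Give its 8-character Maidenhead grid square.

Add 180° to longitude and 90° to latitude: 47.03127, 82.40718.
Field: lon ⌊47.03127/20⌋ = 2 → C; lat ⌊82.40718/10⌋ = 8 → I.
Square: lon ⌊7.03127/2⌋ = 3; lat ⌊2.40718/1⌋ = 2.
Subsquare: lon ⌊1.03127/0.0833333⌋ = 12 → m; lat ⌊0.40718/0.0416667⌋ = 9 → j.
Extended square: lon ⌊0.03127/0.00833333⌋ = 3; lat ⌊0.03218/0.00416667⌋ = 7.

CI32mj37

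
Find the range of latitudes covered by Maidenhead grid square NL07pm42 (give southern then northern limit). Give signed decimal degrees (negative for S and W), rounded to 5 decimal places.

Field N=13, L=11: +13·20° lon, +11·10° lat → SW at lon 80°, lat 20°.
Square 0, 7: +0·2° lon, +7·1° lat → SW at lon 80°, lat 27°.
Subsquare p=15, m=12: +15·0.0833333° lon, +12·0.0416667° lat → SW at lon 81.25°, lat 27.5°.
Extended square 4, 2: +4·0.00833333° lon, +2·0.00416667° lat → SW at lon 81.2833°, lat 27.5083°.
Cell spans 0.00833333° lon × 0.00416667° lat.
south 27.50833, north 27.51250.

27.50833, 27.51250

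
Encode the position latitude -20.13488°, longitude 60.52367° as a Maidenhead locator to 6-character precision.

MG09gu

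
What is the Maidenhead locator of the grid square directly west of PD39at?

PD29xt

Longitude subsquare a = 0; −1 → -1, wraps to 23 = x, carry into square.
Longitude square 3; −1 → 2.
The latitude characters are unchanged.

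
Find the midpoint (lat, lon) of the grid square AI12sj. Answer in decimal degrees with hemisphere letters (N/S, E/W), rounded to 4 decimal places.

7.6042° S, 176.4583° W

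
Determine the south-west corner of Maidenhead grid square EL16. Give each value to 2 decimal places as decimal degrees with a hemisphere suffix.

26.00° N, 98.00° W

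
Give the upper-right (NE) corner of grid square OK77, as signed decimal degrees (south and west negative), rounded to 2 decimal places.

18.00, 116.00

Field O=14, K=10: +14·20° lon, +10·10° lat → SW at lon 100°, lat 10°.
Square 7, 7: +7·2° lon, +7·1° lat → SW at lon 114°, lat 17°.
Cell spans 2° lon × 1° lat. NE corner is SW corner plus one full cell.
latitude 18.00, longitude 116.00.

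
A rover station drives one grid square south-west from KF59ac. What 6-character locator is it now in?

Longitude subsquare a = 0; −1 → -1, wraps to 23 = x, carry into square.
Longitude square 5; −1 → 4.
Latitude subsquare c = 2; −1 → 1 = b.

KF49xb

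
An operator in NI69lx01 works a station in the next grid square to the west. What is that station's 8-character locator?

NI69kx91

Longitude extended square 0; −1 → -1, wraps to 9, carry into subsquare.
Longitude subsquare l = 11; −1 → 10 = k.
The latitude characters are unchanged.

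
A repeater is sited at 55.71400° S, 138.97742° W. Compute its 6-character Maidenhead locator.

CD04mg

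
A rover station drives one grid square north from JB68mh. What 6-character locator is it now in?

Latitude subsquare h = 7; +1 → 8 = i.
The longitude characters are unchanged.

JB68mi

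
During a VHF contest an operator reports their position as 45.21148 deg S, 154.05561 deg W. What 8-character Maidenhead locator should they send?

BE24xs39

Offset from 180°W / 90°S: lon 25.94439°, lat 44.78852°.
Field (20°×10°, letters A–R): 25.94439/20 → 1 → B, 44.78852/10 → 4 → E; chars BE.
Square (2°×1°, digits 0–9): 5.94439/2 → 2, 4.78852/1 → 4; chars 24.
Subsquare (5′×2.5′, letters a–x): 1.94439/0.0833333 → 23 → x, 0.78852/0.0416667 → 18 → s; chars xs.
Extended square (30″×15″, digits 0–9): 0.02772/0.00833333 → 3, 0.03852/0.00416667 → 9; chars 39.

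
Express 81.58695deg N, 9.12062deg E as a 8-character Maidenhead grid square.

JR41no40

Offset from 180°W / 90°S: lon 189.12062°, lat 171.58695°.
Field: 189.12062/20 → 9 → J, 171.58695/10 → 17 → R; chars JR.
Square: 9.12062/2 → 4, 1.58695/1 → 1; chars 41.
Subsquare: 1.12062/0.0833333 → 13 → n, 0.58695/0.0416667 → 14 → o; chars no.
Extended square: 0.03729/0.00833333 → 4, 0.00362/0.00416667 → 0; chars 40.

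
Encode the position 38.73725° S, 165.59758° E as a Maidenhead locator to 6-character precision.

RF21tg

Offset from 180°W / 90°S: lon 345.5976°, lat 51.2627°.
Field (20°×10°, letters A–R): 345.5976/20 → 17 → R, 51.2627/10 → 5 → F; chars RF.
Square (2°×1°, digits 0–9): 5.5976/2 → 2, 1.2627/1 → 1; chars 21.
Subsquare (5′×2.5′, letters a–x): 1.5976/0.0833333 → 19 → t, 0.2627/0.0416667 → 6 → g; chars tg.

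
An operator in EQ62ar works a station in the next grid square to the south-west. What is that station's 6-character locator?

EQ52xq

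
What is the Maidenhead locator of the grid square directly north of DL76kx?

Latitude subsquare x = 23; +1 → 24, wraps to 0 = a, carry into square.
Latitude square 6; +1 → 7.
The longitude characters are unchanged.

DL77ka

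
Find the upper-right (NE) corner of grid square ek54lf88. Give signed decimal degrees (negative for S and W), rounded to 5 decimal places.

Field E=4, K=10: +4·20° lon, +10·10° lat → SW at lon -100°, lat 10°.
Square 5, 4: +5·2° lon, +4·1° lat → SW at lon -90°, lat 14°.
Subsquare l=11, f=5: +11·0.0833333° lon, +5·0.0416667° lat → SW at lon -89.0833°, lat 14.2083°.
Extended square 8, 8: +8·0.00833333° lon, +8·0.00416667° lat → SW at lon -89.0167°, lat 14.2417°.
Cell spans 0.00833333° lon × 0.00416667° lat. NE corner is SW corner plus one full cell.
latitude 14.24583, longitude -89.00833.

14.24583, -89.00833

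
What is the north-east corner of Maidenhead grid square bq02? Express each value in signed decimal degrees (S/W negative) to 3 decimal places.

73.000, -158.000

Field B=1, Q=16: +1·20° lon, +16·10° lat → SW at lon -160°, lat 70°.
Square 0, 2: +0·2° lon, +2·1° lat → SW at lon -160°, lat 72°.
Cell spans 2° lon × 1° lat. NE corner is SW corner plus one full cell.
latitude 73.000, longitude -158.000.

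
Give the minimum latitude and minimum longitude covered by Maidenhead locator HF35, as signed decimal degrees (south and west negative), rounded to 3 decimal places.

-35.000, -34.000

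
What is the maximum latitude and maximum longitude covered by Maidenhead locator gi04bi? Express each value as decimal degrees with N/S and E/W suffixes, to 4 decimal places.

5.6250° S, 59.8333° W

Field G=6, I=8: +6·20° lon, +8·10° lat → SW at lon -60°, lat -10°.
Square 0, 4: +0·2° lon, +4·1° lat → SW at lon -60°, lat -6°.
Subsquare b=1, i=8: +1·0.0833333° lon, +8·0.0416667° lat → SW at lon -59.9167°, lat -5.66667°.
Cell spans 0.0833333° lon × 0.0416667° lat. NE corner is SW corner plus one full cell.
latitude 5.6250° S, longitude 59.8333° W.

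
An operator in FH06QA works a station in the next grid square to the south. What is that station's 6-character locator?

Latitude subsquare a = 0; −1 → -1, wraps to 23 = x, carry into square.
Latitude square 6; −1 → 5.
The longitude characters are unchanged.

FH05qx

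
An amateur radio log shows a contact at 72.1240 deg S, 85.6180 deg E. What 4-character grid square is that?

Offset from 180°W / 90°S: lon 265.62°, lat 17.88°.
Field: lon ⌊265.62/20⌋ = 13 → N; lat ⌊17.88/10⌋ = 1 → B.
Square: lon ⌊5.62/2⌋ = 2; lat ⌊7.88/1⌋ = 7.

NB27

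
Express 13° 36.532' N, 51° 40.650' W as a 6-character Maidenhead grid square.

Add 180° to longitude and 90° to latitude: 128.3225, 103.6089.
Field (20°×10°, letters A–R): 128.3225/20 → 6 → G, 103.6089/10 → 10 → K; chars GK.
Square (2°×1°, digits 0–9): 8.3225/2 → 4, 3.6089/1 → 3; chars 43.
Subsquare (5′×2.5′, letters a–x): 0.3225/0.0833333 → 3 → d, 0.6089/0.0416667 → 14 → o; chars do.

GK43do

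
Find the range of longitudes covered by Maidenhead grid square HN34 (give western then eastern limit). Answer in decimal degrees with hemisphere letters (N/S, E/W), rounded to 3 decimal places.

Field H=7, N=13: +7·20° lon, +13·10° lat → SW at lon -40°, lat 40°.
Square 3, 4: +3·2° lon, +4·1° lat → SW at lon -34°, lat 44°.
Cell spans 2° lon × 1° lat.
west 34.000° W, east 32.000° W.

34.000° W, 32.000° W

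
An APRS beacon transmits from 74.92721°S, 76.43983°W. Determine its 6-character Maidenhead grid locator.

Offset from 180°W / 90°S: lon 103.5602°, lat 15.0728°.
Field (20°×10°, letters A–R): 103.5602/20 → 5 → F, 15.0728/10 → 1 → B; chars FB.
Square (2°×1°, digits 0–9): 3.5602/2 → 1, 5.0728/1 → 5; chars 15.
Subsquare (5′×2.5′, letters a–x): 1.5602/0.0833333 → 18 → s, 0.0728/0.0416667 → 1 → b; chars sb.

FB15sb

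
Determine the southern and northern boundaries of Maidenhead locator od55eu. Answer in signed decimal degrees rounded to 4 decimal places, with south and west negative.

Field O=14, D=3: +14·20° lon, +3·10° lat → SW at lon 100°, lat -60°.
Square 5, 5: +5·2° lon, +5·1° lat → SW at lon 110°, lat -55°.
Subsquare e=4, u=20: +4·0.0833333° lon, +20·0.0416667° lat → SW at lon 110.333°, lat -54.1667°.
Cell spans 0.0833333° lon × 0.0416667° lat.
south -54.1667, north -54.1250.

-54.1667, -54.1250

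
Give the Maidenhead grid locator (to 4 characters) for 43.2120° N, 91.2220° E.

NN53

Add 180° to longitude and 90° to latitude: 271.22, 133.21.
Field: lon ⌊271.22/20⌋ = 13 → N; lat ⌊133.21/10⌋ = 13 → N.
Square: lon ⌊11.22/2⌋ = 5; lat ⌊3.21/1⌋ = 3.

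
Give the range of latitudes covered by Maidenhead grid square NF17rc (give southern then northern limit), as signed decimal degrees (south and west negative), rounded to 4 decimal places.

-32.9167, -32.8750

Field N=13, F=5: +13·20° lon, +5·10° lat → SW at lon 80°, lat -40°.
Square 1, 7: +1·2° lon, +7·1° lat → SW at lon 82°, lat -33°.
Subsquare r=17, c=2: +17·0.0833333° lon, +2·0.0416667° lat → SW at lon 83.4167°, lat -32.9167°.
Cell spans 0.0833333° lon × 0.0416667° lat.
south -32.9167, north -32.8750.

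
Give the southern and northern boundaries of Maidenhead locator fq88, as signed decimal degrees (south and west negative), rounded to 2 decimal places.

78.00, 79.00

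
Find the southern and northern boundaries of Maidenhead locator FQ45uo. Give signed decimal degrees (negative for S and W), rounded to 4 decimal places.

75.5833, 75.6250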